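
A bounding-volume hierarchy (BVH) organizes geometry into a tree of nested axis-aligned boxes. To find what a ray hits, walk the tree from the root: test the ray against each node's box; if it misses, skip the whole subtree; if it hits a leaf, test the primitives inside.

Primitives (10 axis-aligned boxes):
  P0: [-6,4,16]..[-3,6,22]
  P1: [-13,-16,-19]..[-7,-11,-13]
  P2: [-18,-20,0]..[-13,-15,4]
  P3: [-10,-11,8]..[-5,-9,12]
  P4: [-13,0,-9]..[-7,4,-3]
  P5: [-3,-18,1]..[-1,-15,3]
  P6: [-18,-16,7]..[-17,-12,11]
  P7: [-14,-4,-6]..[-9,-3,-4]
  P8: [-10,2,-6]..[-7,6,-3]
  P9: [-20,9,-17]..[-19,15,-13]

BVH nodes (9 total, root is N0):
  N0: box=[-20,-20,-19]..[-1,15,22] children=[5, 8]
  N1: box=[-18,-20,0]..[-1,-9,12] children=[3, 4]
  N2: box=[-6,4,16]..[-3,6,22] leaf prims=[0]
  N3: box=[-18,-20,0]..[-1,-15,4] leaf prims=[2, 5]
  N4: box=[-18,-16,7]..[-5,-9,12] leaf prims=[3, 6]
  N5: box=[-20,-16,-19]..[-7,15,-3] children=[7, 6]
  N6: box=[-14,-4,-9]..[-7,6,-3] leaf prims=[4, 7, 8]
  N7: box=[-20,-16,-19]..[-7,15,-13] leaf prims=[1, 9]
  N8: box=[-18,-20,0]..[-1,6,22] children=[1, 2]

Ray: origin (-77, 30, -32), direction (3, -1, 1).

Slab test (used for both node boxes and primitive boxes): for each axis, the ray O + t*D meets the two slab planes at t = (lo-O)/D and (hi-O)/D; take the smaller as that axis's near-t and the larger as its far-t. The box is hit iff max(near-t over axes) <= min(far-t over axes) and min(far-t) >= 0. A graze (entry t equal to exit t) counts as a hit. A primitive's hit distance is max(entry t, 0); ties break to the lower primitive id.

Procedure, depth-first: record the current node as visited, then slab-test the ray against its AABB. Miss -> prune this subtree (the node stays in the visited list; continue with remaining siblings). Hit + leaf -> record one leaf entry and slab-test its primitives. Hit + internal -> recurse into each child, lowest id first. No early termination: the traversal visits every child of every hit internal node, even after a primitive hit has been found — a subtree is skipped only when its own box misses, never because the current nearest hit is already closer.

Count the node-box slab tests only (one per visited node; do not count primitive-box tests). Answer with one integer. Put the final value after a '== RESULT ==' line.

Trace the traversal:
N0 x:[19,76/3] y:[15,50] z:[13,54] -> hit [19,76/3], descend [5, 8]
  N5 x:[19,70/3] y:[15,46] z:[13,29] -> hit [19,70/3], descend [6, 7]
    N6 x:[21,70/3] y:[24,34] z:[23,29] -> miss, prune
    N7 x:[19,70/3] y:[15,46] z:[13,19] -> hit [19,19] leaf, test {P1(miss), P9@t=19}
  N8 x:[59/3,76/3] y:[24,50] z:[32,54] -> miss, prune

order=[0, 5, 6, 7, 8]  |boxes|=5  |leaves|=1  hit=P9

== RESULT ==
5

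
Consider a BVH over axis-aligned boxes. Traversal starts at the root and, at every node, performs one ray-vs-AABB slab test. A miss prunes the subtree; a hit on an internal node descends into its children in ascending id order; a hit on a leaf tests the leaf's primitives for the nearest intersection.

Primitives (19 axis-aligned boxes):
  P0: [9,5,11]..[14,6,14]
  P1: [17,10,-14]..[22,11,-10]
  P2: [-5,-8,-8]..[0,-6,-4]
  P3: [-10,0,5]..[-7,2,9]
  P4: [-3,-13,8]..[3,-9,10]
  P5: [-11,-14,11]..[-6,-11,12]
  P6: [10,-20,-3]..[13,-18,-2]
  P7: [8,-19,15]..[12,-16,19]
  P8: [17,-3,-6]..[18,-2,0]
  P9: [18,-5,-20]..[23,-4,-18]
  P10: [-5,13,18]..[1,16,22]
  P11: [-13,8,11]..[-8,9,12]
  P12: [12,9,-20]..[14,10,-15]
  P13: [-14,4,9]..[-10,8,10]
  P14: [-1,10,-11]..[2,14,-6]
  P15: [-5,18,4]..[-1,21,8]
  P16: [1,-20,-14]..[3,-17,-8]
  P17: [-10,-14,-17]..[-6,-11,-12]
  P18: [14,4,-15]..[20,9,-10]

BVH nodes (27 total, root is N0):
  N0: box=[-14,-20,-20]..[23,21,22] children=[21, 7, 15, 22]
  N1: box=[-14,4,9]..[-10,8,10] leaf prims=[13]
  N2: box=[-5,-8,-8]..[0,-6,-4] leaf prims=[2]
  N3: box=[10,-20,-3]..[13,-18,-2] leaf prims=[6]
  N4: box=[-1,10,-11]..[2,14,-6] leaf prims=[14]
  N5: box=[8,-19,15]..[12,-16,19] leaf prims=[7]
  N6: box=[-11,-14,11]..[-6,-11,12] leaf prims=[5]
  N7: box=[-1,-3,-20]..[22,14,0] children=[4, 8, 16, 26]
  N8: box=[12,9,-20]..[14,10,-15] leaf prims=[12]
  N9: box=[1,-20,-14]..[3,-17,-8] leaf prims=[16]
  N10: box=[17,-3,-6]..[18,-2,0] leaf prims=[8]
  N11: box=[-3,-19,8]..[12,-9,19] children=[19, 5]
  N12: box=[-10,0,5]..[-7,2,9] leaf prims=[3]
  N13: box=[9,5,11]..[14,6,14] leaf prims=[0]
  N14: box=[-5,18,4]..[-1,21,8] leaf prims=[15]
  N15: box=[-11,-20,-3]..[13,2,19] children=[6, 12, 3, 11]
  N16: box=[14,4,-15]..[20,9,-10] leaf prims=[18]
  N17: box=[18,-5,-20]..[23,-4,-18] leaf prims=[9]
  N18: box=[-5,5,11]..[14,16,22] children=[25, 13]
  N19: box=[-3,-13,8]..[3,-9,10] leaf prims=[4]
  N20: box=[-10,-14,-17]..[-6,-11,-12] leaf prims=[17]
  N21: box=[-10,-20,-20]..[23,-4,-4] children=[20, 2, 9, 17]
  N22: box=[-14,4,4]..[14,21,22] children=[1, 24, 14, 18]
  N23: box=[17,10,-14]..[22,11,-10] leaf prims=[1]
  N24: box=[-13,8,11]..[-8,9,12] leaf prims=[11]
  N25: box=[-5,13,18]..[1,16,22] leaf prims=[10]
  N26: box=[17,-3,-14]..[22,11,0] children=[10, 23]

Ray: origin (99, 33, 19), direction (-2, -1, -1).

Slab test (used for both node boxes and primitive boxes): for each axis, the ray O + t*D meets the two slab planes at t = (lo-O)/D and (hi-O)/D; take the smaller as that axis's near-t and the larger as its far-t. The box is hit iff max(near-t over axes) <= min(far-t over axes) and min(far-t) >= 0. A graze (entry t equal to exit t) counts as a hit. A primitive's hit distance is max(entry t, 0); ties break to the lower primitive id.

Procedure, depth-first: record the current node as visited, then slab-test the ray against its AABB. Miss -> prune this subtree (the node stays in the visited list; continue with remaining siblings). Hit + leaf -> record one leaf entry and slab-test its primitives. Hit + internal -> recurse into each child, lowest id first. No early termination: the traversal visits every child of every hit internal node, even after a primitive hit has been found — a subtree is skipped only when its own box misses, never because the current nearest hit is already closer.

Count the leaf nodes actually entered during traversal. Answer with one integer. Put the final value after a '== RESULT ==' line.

Walk:
N0 x:[38,113/2] y:[12,53] z:[-3,39] -> hit [38,39], descend [7, 15, 21, 22]
  N7 x:[77/2,50] y:[19,36] z:[19,39] -> miss, prune
  N15 x:[43,55] y:[31,53] z:[0,22] -> miss, prune
  N21 x:[38,109/2] y:[37,53] z:[23,39] -> hit [38,39], descend [2, 9, 17, 20]
    N2 x:[99/2,52] y:[39,41] z:[23,27] -> miss, prune
    N9 x:[48,49] y:[50,53] z:[27,33] -> miss, prune
    N17 x:[38,81/2] y:[37,38] z:[37,39] -> hit [38,38] leaf, test {P9@t=38}
    N20 x:[105/2,109/2] y:[44,47] z:[31,36] -> miss, prune
  N22 x:[85/2,113/2] y:[12,29] z:[-3,15] -> miss, prune

Summary -> nodes [0, 7, 15, 21, 2, 9, 17, 20, 22]; box-tests=9; leaf-entries=1; first=P9

== RESULT ==
1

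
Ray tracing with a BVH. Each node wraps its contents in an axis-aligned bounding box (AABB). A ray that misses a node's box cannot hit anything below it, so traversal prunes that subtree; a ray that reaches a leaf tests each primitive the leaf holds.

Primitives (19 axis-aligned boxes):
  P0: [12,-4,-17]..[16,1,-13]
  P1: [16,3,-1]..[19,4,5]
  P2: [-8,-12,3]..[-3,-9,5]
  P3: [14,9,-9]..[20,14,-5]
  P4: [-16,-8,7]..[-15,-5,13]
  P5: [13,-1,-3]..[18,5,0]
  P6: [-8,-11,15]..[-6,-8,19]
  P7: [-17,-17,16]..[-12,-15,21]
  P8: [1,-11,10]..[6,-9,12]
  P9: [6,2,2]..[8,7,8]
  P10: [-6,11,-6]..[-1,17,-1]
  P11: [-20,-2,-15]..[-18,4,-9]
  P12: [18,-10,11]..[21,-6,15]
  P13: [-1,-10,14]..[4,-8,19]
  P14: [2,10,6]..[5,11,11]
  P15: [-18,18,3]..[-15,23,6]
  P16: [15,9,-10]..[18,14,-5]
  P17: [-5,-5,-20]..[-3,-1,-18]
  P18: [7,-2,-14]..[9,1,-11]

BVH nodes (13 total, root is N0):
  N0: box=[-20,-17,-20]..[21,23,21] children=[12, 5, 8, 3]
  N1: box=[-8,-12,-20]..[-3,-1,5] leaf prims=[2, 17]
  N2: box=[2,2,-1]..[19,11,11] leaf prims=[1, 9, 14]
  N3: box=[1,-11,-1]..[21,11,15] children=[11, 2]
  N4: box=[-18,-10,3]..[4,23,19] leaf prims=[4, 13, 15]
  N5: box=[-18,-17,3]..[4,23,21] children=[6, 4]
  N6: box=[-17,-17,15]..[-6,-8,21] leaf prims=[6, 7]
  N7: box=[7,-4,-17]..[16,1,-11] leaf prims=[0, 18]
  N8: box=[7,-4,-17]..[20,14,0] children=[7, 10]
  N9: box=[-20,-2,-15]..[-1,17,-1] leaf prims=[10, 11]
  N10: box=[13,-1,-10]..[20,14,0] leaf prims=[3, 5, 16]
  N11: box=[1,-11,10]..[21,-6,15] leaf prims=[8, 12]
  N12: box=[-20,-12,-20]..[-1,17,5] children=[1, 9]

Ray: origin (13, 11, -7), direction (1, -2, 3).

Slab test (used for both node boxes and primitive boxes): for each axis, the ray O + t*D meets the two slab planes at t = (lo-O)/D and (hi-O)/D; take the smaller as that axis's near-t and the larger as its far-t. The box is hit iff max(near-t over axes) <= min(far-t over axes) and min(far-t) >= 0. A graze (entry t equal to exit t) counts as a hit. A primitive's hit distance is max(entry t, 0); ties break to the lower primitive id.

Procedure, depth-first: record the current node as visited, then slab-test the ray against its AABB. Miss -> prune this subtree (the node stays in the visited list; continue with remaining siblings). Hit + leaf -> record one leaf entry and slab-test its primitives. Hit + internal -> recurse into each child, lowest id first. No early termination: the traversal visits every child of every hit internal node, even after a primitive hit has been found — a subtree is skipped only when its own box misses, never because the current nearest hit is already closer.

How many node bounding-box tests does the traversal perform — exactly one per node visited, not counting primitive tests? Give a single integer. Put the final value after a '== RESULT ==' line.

Traverse from the root:
N0 x:[-33,8] y:[-6,14] z:[-13/3,28/3] -> hit [-13/3,8], descend [3, 5, 8, 12]
  N3 x:[-12,8] y:[0,11] z:[2,22/3] -> hit [2,22/3], descend [2, 11]
    N2 x:[-11,6] y:[0,9/2] z:[2,6] -> hit [2,9/2] leaf, test {P1@t=7/2, P9(miss), P14(miss)}
    N11 x:[-12,8] y:[17/2,11] z:[17/3,22/3] -> miss, prune
  N5 x:[-31,-9] y:[-6,14] z:[10/3,28/3] -> miss, prune
  N8 x:[-6,7] y:[-3/2,15/2] z:[-10/3,7/3] -> hit [-3/2,7/3], descend [7, 10]
    N7 x:[-6,3] y:[5,15/2] z:[-10/3,-4/3] -> miss, prune
    N10 x:[0,7] y:[-3/2,6] z:[-1,7/3] -> hit [0,7/3] leaf, test {P3(miss), P5(miss), P16(miss)}
  N12 x:[-33,-14] y:[-3,23/2] z:[-13/3,4] -> miss, prune

9 AABB tests over nodes [0, 3, 2, 11, 5, 8, 7, 10, 12]; 2 leaves entered; closest P1.

== RESULT ==
9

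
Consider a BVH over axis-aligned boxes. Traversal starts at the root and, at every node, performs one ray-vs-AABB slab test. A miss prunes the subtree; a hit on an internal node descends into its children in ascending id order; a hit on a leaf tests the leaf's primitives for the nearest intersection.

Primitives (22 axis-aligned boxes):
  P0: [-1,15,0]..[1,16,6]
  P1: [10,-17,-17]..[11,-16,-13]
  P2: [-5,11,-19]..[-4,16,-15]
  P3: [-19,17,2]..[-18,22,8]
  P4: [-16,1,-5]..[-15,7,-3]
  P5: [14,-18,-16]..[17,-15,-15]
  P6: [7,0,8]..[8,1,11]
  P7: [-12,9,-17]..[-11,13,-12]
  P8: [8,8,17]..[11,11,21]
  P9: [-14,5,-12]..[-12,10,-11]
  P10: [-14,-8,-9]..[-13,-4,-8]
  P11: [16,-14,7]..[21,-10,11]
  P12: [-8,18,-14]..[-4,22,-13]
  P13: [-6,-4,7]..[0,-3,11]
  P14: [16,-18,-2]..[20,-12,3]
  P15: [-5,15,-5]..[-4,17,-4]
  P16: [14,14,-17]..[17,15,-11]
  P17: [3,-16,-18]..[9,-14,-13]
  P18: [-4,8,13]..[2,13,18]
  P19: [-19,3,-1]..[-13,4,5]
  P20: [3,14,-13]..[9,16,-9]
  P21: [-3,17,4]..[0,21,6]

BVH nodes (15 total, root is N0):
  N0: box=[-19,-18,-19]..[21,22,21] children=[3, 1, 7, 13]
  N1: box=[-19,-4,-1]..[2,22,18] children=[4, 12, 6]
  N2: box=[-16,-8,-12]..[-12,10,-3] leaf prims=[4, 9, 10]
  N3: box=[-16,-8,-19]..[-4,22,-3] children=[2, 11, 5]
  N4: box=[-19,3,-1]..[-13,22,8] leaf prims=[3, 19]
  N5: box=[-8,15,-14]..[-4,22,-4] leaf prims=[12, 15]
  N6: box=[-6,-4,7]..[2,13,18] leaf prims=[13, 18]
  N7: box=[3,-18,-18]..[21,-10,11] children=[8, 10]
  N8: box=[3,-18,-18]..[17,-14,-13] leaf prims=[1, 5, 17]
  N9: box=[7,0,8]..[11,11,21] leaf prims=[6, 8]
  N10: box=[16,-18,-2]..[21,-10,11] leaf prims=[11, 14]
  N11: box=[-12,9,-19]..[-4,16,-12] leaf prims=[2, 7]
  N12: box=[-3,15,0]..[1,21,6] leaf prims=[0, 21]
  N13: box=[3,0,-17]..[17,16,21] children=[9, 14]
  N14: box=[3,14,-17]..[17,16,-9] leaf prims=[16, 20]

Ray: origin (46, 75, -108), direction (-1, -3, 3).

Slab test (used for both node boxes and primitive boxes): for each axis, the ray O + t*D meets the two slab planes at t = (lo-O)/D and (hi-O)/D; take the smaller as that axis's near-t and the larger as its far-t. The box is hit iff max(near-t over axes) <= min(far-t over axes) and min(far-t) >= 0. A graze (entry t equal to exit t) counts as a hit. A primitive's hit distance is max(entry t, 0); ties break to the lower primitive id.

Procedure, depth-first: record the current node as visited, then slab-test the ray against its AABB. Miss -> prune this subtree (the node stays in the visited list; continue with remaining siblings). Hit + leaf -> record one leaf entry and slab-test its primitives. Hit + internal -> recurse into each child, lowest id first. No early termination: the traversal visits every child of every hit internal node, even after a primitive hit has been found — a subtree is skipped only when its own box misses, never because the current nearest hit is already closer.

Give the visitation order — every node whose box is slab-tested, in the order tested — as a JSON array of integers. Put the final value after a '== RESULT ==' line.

Trace the traversal:
N0 x:[25,65] y:[53/3,31] z:[89/3,43] -> hit [89/3,31], descend [1, 3, 7, 13]
  N1 x:[44,65] y:[53/3,79/3] z:[107/3,42] -> miss, prune
  N3 x:[50,62] y:[53/3,83/3] z:[89/3,35] -> miss, prune
  N7 x:[25,43] y:[85/3,31] z:[30,119/3] -> hit [30,31], descend [8, 10]
    N8 x:[29,43] y:[89/3,31] z:[30,95/3] -> hit [30,31] leaf, test {P1(miss), P5@t=92/3, P17(miss)}
    N10 x:[25,30] y:[85/3,31] z:[106/3,119/3] -> miss, prune
  N13 x:[29,43] y:[59/3,25] z:[91/3,43] -> miss, prune

7 AABB tests over nodes [0, 1, 3, 7, 8, 10, 13]; 1 leaf entered; closest P5.

== RESULT ==
[0, 1, 3, 7, 8, 10, 13]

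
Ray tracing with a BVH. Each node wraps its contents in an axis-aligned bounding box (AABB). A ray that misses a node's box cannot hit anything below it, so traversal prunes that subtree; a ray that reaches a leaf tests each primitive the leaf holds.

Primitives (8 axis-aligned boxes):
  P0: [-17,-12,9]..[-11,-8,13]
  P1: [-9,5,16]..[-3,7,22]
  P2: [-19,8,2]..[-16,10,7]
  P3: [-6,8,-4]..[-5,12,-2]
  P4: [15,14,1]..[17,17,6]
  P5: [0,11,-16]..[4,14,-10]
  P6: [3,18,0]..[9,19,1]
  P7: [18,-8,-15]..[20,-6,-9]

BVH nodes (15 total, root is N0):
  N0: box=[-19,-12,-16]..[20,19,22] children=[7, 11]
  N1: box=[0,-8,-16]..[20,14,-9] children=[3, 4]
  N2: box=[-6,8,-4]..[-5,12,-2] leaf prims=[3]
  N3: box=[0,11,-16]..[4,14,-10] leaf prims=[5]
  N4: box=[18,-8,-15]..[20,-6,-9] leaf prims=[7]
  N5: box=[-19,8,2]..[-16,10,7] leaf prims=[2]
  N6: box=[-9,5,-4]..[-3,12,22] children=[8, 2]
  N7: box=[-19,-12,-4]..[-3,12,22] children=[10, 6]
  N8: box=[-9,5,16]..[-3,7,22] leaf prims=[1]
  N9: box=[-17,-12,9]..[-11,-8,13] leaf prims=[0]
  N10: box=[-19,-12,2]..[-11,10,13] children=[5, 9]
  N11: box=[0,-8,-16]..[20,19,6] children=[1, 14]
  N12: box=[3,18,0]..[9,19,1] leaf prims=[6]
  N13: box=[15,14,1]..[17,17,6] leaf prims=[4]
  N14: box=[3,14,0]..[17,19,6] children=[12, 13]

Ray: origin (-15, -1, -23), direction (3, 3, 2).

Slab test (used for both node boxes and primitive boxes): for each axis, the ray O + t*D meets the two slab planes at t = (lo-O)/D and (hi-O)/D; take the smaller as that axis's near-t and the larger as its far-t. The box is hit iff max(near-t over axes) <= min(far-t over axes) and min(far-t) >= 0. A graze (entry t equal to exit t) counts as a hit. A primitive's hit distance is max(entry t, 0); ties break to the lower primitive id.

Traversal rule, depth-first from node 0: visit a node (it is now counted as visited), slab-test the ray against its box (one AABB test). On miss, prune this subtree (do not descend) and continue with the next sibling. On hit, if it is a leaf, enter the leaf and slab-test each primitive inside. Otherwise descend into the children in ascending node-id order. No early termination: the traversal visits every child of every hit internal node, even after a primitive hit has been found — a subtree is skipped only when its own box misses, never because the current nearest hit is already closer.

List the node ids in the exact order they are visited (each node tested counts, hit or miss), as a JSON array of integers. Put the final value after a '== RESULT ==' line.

Walk:
N0 x:[-4/3,35/3] y:[-11/3,20/3] z:[7/2,45/2] -> hit [7/2,20/3], descend [7, 11]
  N7 x:[-4/3,4] y:[-11/3,13/3] z:[19/2,45/2] -> miss, prune
  N11 x:[5,35/3] y:[-7/3,20/3] z:[7/2,29/2] -> hit [5,20/3], descend [1, 14]
    N1 x:[5,35/3] y:[-7/3,5] z:[7/2,7] -> hit [5,5], descend [3, 4]
      N3 x:[5,19/3] y:[4,5] z:[7/2,13/2] -> hit [5,5] leaf, test {P5@t=5}
      N4 x:[11,35/3] y:[-7/3,-5/3] z:[4,7] -> miss, prune
    N14 x:[6,32/3] y:[5,20/3] z:[23/2,29/2] -> miss, prune

Summary -> nodes [0, 7, 11, 1, 3, 4, 14]; box-tests=7; leaf-entries=1; first=P5

== RESULT ==
[0, 7, 11, 1, 3, 4, 14]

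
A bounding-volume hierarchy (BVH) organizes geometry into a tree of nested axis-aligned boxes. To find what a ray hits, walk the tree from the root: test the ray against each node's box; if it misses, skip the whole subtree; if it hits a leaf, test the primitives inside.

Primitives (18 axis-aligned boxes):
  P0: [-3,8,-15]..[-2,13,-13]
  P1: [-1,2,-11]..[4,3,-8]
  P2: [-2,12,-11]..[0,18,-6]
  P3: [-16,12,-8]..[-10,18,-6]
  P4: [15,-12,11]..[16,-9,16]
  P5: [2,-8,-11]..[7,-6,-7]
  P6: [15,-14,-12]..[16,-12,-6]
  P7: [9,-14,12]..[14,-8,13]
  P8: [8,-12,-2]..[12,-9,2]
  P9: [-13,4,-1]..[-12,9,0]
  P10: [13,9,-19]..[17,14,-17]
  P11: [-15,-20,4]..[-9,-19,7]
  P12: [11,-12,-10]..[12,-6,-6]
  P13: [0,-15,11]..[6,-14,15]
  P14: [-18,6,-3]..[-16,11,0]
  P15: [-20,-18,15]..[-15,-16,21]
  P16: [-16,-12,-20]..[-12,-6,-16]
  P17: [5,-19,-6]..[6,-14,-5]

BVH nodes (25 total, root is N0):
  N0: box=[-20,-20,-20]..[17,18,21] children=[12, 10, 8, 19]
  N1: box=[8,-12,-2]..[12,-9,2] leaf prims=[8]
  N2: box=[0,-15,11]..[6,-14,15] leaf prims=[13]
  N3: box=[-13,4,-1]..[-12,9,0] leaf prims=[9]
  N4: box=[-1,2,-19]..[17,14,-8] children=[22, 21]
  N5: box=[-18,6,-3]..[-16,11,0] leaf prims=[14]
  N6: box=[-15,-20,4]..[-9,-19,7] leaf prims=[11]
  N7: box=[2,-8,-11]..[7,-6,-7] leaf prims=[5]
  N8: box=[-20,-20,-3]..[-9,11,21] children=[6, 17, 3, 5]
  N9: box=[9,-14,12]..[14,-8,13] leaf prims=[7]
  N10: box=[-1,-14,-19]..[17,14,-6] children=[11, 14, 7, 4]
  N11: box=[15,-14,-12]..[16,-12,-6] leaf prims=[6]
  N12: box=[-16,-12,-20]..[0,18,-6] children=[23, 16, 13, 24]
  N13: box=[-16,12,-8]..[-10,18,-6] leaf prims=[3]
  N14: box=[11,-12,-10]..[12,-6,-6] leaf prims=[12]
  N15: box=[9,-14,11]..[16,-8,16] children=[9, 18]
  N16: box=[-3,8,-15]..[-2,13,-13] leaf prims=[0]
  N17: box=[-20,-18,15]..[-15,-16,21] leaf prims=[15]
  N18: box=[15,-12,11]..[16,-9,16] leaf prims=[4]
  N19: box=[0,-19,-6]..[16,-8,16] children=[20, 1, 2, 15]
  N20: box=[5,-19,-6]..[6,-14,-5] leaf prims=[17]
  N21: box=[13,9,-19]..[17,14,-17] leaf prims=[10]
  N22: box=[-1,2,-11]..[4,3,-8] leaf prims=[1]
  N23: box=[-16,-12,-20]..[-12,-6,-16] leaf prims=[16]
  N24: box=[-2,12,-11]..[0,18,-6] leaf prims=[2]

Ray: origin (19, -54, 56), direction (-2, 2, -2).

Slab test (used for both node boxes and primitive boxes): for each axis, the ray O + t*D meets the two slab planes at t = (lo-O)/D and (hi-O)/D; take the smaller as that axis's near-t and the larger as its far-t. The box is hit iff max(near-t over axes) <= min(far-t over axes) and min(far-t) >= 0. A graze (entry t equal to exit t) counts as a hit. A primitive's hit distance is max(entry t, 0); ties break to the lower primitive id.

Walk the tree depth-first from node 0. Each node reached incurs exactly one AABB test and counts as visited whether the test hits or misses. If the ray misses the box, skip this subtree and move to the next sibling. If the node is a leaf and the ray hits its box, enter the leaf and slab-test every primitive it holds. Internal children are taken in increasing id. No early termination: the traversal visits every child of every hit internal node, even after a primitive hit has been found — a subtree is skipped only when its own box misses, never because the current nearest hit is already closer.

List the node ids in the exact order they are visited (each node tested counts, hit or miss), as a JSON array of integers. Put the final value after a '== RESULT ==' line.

Traverse from the root:
N0 x:[1,39/2] y:[17,36] z:[35/2,38] -> hit [35/2,39/2], descend [8, 10, 12, 19]
  N8 x:[14,39/2] y:[17,65/2] z:[35/2,59/2] -> hit [35/2,39/2], descend [3, 5, 6, 17]
    N3 x:[31/2,16] y:[29,63/2] z:[28,57/2] -> miss, prune
    N5 x:[35/2,37/2] y:[30,65/2] z:[28,59/2] -> miss, prune
    N6 x:[14,17] y:[17,35/2] z:[49/2,26] -> miss, prune
    N17 x:[17,39/2] y:[18,19] z:[35/2,41/2] -> hit [18,19] leaf, test {P15@t=18}
  N10 x:[1,10] y:[20,34] z:[31,75/2] -> miss, prune
  N12 x:[19/2,35/2] y:[21,36] z:[31,38] -> miss, prune
  N19 x:[3/2,19/2] y:[35/2,23] z:[20,31] -> miss, prune

Summary -> nodes [0, 8, 3, 5, 6, 17, 10, 12, 19]; box-tests=9; leaf-entries=1; first=P15

== RESULT ==
[0, 8, 3, 5, 6, 17, 10, 12, 19]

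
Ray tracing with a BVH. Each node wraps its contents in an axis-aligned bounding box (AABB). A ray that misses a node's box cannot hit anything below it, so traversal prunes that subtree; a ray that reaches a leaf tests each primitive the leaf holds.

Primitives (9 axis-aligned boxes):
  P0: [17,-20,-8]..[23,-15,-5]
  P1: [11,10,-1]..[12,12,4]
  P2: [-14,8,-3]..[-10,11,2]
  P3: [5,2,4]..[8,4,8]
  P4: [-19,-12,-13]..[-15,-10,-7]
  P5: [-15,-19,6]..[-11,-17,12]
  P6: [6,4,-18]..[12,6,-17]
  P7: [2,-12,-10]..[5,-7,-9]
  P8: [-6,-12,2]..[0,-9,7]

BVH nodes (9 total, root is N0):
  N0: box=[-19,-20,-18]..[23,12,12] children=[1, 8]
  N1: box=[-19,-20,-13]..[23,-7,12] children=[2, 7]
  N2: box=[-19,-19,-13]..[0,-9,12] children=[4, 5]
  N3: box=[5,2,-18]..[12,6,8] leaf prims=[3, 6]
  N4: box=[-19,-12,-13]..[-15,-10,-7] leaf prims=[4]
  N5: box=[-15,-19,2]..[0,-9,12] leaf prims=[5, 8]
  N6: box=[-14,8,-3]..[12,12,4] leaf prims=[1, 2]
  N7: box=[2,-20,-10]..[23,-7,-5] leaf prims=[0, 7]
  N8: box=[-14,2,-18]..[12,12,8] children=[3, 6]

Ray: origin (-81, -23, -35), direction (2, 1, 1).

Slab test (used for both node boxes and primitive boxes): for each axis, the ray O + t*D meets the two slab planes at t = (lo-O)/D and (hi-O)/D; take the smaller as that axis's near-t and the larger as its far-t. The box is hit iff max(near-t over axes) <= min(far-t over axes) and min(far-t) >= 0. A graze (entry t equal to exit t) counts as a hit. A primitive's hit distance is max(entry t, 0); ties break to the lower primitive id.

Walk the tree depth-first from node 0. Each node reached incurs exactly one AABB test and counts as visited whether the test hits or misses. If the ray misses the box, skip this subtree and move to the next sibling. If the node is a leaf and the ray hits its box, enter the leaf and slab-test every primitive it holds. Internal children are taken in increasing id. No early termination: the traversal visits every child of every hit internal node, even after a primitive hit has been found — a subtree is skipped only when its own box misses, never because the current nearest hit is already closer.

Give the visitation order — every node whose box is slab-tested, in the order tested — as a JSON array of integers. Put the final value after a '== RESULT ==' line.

Trace the traversal:
N0 x:[31,52] y:[3,35] z:[17,47] -> hit [31,35], descend [1, 8]
  N1 x:[31,52] y:[3,16] z:[22,47] -> miss, prune
  N8 x:[67/2,93/2] y:[25,35] z:[17,43] -> hit [67/2,35], descend [3, 6]
    N3 x:[43,93/2] y:[25,29] z:[17,43] -> miss, prune
    N6 x:[67/2,93/2] y:[31,35] z:[32,39] -> hit [67/2,35] leaf, test {P1(miss), P2@t=67/2}

order=[0, 1, 8, 3, 6]  |boxes|=5  |leaves|=1  hit=P2

== RESULT ==
[0, 1, 8, 3, 6]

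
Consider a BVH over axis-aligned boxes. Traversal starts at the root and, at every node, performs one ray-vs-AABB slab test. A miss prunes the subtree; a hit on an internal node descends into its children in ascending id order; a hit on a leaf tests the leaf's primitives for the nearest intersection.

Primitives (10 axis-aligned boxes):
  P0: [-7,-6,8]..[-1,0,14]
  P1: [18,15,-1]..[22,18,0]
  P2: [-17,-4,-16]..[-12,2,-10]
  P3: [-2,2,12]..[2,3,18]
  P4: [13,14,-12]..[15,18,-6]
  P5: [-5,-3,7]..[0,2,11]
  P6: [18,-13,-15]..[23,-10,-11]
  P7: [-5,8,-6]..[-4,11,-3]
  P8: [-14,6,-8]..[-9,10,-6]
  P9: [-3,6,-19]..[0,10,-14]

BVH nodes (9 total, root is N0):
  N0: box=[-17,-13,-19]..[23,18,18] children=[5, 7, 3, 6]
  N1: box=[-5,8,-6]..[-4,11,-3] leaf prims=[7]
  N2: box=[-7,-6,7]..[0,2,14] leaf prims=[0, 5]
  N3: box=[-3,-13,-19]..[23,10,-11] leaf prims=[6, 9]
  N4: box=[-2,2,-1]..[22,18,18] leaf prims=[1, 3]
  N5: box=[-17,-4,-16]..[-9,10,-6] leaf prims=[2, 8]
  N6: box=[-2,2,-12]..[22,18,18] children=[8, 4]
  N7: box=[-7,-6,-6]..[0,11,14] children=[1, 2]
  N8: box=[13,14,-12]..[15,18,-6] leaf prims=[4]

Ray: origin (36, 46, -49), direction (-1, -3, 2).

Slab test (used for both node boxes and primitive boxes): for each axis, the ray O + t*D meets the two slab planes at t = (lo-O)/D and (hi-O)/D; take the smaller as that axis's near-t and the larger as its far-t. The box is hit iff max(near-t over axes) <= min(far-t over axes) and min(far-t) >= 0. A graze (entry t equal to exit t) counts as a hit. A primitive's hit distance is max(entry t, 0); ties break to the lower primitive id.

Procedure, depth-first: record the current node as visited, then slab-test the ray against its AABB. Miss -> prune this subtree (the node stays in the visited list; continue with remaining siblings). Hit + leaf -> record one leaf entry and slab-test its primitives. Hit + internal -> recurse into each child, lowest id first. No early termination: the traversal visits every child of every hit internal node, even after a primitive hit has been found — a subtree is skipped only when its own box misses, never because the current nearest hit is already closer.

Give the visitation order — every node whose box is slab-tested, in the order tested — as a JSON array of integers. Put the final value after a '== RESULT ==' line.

Walk:
N0 x:[13,53] y:[28/3,59/3] z:[15,67/2] -> hit [15,59/3], descend [3, 5, 6, 7]
  N3 x:[13,39] y:[12,59/3] z:[15,19] -> hit [15,19] leaf, test {P6(miss), P9(miss)}
  N5 x:[45,53] y:[12,50/3] z:[33/2,43/2] -> miss, prune
  N6 x:[14,38] y:[28/3,44/3] z:[37/2,67/2] -> miss, prune
  N7 x:[36,43] y:[35/3,52/3] z:[43/2,63/2] -> miss, prune

5 AABB tests over nodes [0, 3, 5, 6, 7]; 1 leaf entered; closest miss.

== RESULT ==
[0, 3, 5, 6, 7]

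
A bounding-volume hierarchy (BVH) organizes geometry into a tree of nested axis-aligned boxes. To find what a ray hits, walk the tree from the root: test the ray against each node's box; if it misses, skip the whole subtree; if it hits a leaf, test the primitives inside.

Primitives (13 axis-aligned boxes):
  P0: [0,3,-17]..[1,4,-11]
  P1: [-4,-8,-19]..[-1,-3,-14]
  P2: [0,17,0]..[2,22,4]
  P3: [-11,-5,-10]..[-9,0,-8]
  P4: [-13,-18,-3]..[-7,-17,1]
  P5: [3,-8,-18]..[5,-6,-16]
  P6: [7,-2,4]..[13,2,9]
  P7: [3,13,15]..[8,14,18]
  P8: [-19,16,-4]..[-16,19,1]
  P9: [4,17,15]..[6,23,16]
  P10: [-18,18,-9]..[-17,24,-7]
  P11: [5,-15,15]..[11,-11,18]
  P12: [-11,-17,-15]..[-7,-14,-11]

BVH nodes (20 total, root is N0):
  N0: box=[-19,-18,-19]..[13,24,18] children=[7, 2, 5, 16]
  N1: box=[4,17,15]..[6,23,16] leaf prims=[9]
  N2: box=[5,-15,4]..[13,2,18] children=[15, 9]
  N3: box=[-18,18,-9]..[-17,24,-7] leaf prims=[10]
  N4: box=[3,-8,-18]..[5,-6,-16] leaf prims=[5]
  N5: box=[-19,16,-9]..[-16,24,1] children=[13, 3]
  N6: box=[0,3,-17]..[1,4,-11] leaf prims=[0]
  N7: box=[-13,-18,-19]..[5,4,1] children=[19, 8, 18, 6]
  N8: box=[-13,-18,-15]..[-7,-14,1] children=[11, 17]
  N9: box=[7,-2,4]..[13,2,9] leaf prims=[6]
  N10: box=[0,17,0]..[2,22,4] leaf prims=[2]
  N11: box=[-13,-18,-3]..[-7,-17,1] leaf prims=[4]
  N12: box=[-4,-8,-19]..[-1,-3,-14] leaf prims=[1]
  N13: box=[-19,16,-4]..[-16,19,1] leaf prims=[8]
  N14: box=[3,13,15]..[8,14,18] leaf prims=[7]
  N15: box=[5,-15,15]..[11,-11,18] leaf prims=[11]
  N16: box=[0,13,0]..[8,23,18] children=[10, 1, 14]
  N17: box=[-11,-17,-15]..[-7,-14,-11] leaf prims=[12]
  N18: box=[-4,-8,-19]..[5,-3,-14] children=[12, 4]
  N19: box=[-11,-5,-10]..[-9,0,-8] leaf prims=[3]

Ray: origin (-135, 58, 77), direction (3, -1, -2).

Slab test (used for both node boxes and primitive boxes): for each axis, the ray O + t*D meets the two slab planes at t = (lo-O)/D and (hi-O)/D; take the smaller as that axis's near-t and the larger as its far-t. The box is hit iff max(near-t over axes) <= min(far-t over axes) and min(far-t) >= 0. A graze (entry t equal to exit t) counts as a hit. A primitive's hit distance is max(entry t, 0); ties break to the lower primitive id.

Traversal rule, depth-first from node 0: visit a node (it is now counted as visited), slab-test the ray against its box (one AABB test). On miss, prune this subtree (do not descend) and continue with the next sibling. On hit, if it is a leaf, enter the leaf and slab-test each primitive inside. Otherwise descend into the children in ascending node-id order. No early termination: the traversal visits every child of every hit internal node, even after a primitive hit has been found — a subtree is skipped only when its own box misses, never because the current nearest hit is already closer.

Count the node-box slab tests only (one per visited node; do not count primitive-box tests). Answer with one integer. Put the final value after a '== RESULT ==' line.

Trace the traversal:
N0 x:[116/3,148/3] y:[34,76] z:[59/2,48] -> hit [116/3,48], descend [2, 5, 7, 16]
  N2 x:[140/3,148/3] y:[56,73] z:[59/2,73/2] -> miss, prune
  N5 x:[116/3,119/3] y:[34,42] z:[38,43] -> hit [116/3,119/3], descend [3, 13]
    N3 x:[39,118/3] y:[34,40] z:[42,43] -> miss, prune
    N13 x:[116/3,119/3] y:[39,42] z:[38,81/2] -> hit [39,119/3] leaf, test {P8@t=39}
  N7 x:[122/3,140/3] y:[54,76] z:[38,48] -> miss, prune
  N16 x:[45,143/3] y:[35,45] z:[59/2,77/2] -> miss, prune

7 AABB tests over nodes [0, 2, 5, 3, 13, 7, 16]; 1 leaf entered; closest P8.

== RESULT ==
7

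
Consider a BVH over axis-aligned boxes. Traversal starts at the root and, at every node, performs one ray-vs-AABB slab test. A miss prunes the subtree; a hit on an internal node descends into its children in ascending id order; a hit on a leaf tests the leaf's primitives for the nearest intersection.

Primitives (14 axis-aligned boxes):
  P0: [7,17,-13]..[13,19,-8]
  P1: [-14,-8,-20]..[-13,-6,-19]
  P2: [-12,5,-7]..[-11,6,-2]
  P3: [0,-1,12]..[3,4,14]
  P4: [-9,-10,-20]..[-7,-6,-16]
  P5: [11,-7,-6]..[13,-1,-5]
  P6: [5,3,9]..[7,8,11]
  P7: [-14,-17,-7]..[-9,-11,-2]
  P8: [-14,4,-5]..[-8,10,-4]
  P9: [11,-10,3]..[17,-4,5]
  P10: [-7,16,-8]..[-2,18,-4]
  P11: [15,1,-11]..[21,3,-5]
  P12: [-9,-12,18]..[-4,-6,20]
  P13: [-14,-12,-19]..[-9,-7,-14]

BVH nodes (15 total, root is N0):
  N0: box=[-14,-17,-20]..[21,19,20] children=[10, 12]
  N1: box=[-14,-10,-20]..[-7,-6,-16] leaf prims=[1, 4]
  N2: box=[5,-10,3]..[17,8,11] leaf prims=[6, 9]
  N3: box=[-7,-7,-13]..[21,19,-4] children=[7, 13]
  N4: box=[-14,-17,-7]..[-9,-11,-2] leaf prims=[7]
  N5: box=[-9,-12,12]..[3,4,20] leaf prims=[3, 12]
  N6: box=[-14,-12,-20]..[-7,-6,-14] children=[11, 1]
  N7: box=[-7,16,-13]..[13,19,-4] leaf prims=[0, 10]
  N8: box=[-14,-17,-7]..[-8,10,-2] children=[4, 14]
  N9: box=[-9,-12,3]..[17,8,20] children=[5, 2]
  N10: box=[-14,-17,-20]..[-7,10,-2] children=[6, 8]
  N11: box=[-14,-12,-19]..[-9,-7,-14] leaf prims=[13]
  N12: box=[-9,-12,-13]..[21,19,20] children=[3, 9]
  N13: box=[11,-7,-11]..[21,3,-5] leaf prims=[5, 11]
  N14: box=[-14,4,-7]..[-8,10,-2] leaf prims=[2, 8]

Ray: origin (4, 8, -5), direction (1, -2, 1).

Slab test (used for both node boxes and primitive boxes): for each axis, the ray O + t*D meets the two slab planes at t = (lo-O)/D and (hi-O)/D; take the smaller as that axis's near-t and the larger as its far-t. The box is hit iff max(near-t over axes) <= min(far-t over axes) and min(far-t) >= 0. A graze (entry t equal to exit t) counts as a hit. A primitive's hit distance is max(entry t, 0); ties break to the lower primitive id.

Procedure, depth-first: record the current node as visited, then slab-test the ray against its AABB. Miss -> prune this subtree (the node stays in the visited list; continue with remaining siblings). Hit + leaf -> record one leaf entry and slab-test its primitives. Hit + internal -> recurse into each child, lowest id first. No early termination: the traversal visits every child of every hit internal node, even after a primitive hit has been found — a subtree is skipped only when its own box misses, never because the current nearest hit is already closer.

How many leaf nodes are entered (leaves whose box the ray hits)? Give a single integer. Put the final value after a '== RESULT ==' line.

Traverse from the root:
N0 x:[-18,17] y:[-11/2,25/2] z:[-15,25] -> hit [-11/2,25/2], descend [10, 12]
  N10 x:[-18,-11] y:[-1,25/2] z:[-15,3] -> miss, prune
  N12 x:[-13,17] y:[-11/2,10] z:[-8,25] -> hit [-11/2,10], descend [3, 9]
    N3 x:[-11,17] y:[-11/2,15/2] z:[-8,1] -> hit [-11/2,1], descend [7, 13]
      N7 x:[-11,9] y:[-11/2,-4] z:[-8,1] -> miss, prune
      N13 x:[7,17] y:[5/2,15/2] z:[-6,0] -> miss, prune
    N9 x:[-13,13] y:[0,10] z:[8,25] -> hit [8,10], descend [2, 5]
      N2 x:[1,13] y:[0,9] z:[8,16] -> hit [8,9] leaf, test {P6(miss), P9@t=8}
      N5 x:[-13,-1] y:[2,10] z:[17,25] -> miss, prune

9 AABB tests over nodes [0, 10, 12, 3, 7, 13, 9, 2, 5]; 1 leaf entered; closest P9.

== RESULT ==
1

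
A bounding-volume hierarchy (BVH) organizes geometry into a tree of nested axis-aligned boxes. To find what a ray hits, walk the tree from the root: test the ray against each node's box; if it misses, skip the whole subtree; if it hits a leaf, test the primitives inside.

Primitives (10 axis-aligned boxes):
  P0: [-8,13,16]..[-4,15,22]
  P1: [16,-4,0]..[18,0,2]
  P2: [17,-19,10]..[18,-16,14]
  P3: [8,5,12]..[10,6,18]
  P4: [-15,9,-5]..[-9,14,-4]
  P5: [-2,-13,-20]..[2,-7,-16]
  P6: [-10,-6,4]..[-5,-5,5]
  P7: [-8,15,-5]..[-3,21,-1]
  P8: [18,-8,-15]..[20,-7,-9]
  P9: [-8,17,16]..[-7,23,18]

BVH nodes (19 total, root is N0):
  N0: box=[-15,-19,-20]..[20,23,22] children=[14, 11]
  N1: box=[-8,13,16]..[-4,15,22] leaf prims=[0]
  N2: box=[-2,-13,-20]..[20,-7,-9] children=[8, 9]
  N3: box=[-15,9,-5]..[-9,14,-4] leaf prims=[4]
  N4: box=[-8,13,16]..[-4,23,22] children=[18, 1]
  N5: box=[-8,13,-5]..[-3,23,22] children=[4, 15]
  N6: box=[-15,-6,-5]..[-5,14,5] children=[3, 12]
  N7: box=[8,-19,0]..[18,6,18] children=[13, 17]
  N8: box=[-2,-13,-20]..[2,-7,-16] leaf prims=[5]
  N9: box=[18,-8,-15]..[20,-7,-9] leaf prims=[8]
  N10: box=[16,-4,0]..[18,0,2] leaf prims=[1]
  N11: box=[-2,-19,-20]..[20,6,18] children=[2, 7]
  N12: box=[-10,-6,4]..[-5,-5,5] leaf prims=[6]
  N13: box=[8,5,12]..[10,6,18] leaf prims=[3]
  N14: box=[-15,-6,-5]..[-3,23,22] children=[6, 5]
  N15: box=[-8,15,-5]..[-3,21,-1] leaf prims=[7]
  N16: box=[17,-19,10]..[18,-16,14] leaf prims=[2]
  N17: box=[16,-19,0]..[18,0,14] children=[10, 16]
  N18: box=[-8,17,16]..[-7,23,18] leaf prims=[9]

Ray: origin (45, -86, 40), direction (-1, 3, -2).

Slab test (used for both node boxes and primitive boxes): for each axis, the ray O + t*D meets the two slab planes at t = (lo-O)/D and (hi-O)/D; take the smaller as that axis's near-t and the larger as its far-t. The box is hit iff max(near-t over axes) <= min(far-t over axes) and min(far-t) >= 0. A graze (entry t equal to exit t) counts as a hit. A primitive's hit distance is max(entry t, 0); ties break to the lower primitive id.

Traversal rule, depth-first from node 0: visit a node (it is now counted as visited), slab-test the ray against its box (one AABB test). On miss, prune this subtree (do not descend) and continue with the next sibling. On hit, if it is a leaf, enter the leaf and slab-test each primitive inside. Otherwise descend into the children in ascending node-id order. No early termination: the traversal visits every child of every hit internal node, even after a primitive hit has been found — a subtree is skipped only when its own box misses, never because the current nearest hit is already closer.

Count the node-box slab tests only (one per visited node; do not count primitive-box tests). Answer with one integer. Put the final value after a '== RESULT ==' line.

Trace the traversal:
N0 x:[25,60] y:[67/3,109/3] z:[9,30] -> hit [25,30], descend [11, 14]
  N11 x:[25,47] y:[67/3,92/3] z:[11,30] -> hit [25,30], descend [2, 7]
    N2 x:[25,47] y:[73/3,79/3] z:[49/2,30] -> hit [25,79/3], descend [8, 9]
      N8 x:[43,47] y:[73/3,79/3] z:[28,30] -> miss, prune
      N9 x:[25,27] y:[26,79/3] z:[49/2,55/2] -> hit [26,79/3] leaf, test {P8@t=26}
    N7 x:[27,37] y:[67/3,92/3] z:[11,20] -> miss, prune
  N14 x:[48,60] y:[80/3,109/3] z:[9,45/2] -> miss, prune

Summary -> nodes [0, 11, 2, 8, 9, 7, 14]; box-tests=7; leaf-entries=1; first=P8

== RESULT ==
7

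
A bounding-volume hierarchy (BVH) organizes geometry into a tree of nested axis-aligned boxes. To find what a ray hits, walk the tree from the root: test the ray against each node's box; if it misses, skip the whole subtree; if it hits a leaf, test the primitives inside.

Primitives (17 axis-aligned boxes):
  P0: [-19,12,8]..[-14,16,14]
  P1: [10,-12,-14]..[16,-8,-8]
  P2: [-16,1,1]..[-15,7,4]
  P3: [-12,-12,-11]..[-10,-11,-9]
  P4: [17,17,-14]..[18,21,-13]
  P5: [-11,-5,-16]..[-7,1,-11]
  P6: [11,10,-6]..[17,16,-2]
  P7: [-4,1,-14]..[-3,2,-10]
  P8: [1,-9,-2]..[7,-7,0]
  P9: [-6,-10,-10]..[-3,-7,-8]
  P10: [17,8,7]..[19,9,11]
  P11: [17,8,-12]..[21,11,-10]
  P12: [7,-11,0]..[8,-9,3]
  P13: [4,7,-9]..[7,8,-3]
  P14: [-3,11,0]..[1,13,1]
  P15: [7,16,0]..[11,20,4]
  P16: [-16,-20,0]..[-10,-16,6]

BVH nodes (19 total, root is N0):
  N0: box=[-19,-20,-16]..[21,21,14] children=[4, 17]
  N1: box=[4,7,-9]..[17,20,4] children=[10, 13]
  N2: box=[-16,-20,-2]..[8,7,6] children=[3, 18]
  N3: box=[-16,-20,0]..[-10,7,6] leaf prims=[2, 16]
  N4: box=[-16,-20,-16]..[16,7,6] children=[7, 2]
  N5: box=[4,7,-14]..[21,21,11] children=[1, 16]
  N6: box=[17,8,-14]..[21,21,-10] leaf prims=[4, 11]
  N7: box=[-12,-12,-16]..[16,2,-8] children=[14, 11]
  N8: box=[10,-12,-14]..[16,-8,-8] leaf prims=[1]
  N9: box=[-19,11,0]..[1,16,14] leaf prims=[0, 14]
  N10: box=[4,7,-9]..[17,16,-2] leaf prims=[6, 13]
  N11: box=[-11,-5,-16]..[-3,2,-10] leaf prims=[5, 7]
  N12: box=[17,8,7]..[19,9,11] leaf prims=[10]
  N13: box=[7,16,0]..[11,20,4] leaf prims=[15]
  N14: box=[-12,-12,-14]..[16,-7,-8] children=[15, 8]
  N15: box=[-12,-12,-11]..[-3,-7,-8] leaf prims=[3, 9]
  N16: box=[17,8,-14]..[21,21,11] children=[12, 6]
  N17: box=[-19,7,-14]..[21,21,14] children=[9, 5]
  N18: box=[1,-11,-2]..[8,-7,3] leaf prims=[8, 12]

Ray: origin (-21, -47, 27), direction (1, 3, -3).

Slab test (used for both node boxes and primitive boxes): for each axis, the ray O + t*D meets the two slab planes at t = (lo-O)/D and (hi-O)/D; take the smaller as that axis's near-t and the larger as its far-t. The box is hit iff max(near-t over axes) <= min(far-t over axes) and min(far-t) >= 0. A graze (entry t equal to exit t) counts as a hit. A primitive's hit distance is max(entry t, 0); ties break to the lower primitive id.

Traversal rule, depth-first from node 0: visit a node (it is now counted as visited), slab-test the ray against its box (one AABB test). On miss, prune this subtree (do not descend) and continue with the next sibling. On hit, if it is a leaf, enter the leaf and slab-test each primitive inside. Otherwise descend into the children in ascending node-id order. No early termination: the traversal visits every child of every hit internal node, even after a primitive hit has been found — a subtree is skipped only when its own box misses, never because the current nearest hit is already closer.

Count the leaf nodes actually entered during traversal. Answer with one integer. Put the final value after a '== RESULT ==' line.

Traverse from the root:
N0 x:[2,42] y:[9,68/3] z:[13/3,43/3] -> hit [9,43/3], descend [4, 17]
  N4 x:[5,37] y:[9,18] z:[7,43/3] -> hit [9,43/3], descend [2, 7]
    N2 x:[5,29] y:[9,18] z:[7,29/3] -> hit [9,29/3], descend [3, 18]
      N3 x:[5,11] y:[9,18] z:[7,9] -> hit [9,9] leaf, test {P2(miss), P16@t=9}
      N18 x:[22,29] y:[12,40/3] z:[8,29/3] -> miss, prune
    N7 x:[9,37] y:[35/3,49/3] z:[35/3,43/3] -> hit [35/3,43/3], descend [11, 14]
      N11 x:[10,18] y:[14,49/3] z:[37/3,43/3] -> hit [14,43/3] leaf, test {P5@t=14, P7(miss)}
      N14 x:[9,37] y:[35/3,40/3] z:[35/3,41/3] -> hit [35/3,40/3], descend [8, 15]
        N8 x:[31,37] y:[35/3,13] z:[35/3,41/3] -> miss, prune
        N15 x:[9,18] y:[35/3,40/3] z:[35/3,38/3] -> hit [35/3,38/3] leaf, test {P3(miss), P9(miss)}
  N17 x:[2,42] y:[18,68/3] z:[13/3,41/3] -> miss, prune

11 AABB tests over nodes [0, 4, 2, 3, 18, 7, 11, 14, 8, 15, 17]; 3 leaves entered; closest P16.

== RESULT ==
3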